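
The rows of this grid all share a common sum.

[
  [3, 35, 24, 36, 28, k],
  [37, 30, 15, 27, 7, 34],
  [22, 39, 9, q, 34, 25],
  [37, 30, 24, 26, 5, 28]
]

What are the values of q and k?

q = 21, k = 24

Row 2 sums to 150 and so does row 4; that's the common total.
In row 3 the known cells total 129, leaving 150 − 129 = 21.
In row 1 the known cells total 126, leaving 150 − 126 = 24.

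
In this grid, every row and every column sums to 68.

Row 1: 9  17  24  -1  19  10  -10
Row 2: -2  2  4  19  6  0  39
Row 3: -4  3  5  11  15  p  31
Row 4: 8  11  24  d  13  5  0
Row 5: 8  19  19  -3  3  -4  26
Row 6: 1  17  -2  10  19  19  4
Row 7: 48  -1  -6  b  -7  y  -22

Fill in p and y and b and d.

Row 3: -4 + 3 + 5 + 11 + 15 + 31 = 61, so its missing entry is 68 − 61 = 7.
Row 4: 8 + 11 + 24 + 13 + 5 + 0 = 61, so its missing entry is 68 − 61 = 7.
Column 6: 10 + 0 + 7 + 5 − 4 + 19 = 37, so its missing entry is 68 − 37 = 31.
Row 7: 48 − 1 − 6 − 7 + 31 − 22 = 43, so its missing entry is 68 − 43 = 25.

p = 7, y = 31, b = 25, d = 7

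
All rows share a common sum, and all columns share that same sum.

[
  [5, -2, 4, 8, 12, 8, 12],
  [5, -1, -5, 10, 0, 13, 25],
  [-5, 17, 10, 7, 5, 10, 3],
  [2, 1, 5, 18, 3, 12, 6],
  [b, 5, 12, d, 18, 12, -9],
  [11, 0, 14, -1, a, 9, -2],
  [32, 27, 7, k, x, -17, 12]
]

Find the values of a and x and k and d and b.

Rows 1 and 2 both sum to 47, so that's the common total.
Column 1: 5 + 5 − 5 + 2 + 11 + 32 = 50, so its missing entry is 47 − 50 = -3.
Row 5: -3 + 5 + 12 + 18 + 12 − 9 = 35, so its missing entry is 47 − 35 = 12.
Row 6: 11 + 0 + 14 − 1 + 9 − 2 = 31, so its missing entry is 47 − 31 = 16.
Column 5: 12 + 0 + 5 + 3 + 18 + 16 = 54, so its missing entry is 47 − 54 = -7.
Row 7: 32 + 27 + 7 − 7 − 17 + 12 = 54, so its missing entry is 47 − 54 = -7.

a = 16, x = -7, k = -7, d = 12, b = -3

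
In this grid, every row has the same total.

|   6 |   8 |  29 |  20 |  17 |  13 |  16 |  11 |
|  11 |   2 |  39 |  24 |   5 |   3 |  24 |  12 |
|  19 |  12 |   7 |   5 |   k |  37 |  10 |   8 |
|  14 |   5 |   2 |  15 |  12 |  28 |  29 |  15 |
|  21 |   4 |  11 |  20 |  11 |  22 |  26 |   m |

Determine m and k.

m = 5, k = 22

Row 2 sums to 120 and so does row 4; that's the common total.
In row 5 the known cells total 115, leaving 120 − 115 = 5.
In row 3 the known cells total 98, leaving 120 − 98 = 22.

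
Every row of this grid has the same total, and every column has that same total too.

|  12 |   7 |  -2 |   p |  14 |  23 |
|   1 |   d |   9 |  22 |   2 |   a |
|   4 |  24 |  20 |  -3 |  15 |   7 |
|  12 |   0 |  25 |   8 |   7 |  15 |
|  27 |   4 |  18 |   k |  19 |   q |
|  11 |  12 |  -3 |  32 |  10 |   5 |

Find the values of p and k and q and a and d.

p = 13, k = -5, q = 4, a = 13, d = 20

Rows 3 and 4 both sum to 67, so that's the common total.
The known cells in column 2 total 47, leaving 67 − 47 = 20 for the blank.
The known cells in row 2 total 54, leaving 67 − 54 = 13 for the blank.
The known cells in row 1 total 54, leaving 67 − 54 = 13 for the blank.
The known cells in column 4 total 72, leaving 67 − 72 = -5 for the blank.
The known cells in row 5 total 63, leaving 67 − 63 = 4 for the blank.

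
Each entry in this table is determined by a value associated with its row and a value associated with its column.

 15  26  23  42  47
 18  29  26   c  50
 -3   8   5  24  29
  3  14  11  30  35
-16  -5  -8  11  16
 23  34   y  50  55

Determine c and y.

The difference between any two rows is the same in every column — this is an addition table with the headers hidden.
Row 2 minus row 1 is 50 − 47 = 3, so its entry in column 4 is 42 + 3 = 45.
Row 6 minus row 1 is 55 − 47 = 8, so its entry in column 3 is 23 + 8 = 31.

c = 45, y = 31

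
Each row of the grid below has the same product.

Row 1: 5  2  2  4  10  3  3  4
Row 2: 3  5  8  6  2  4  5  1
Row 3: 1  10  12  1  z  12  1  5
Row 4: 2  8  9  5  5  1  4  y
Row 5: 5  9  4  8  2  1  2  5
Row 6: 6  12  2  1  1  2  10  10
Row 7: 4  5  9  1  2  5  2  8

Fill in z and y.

z = 4, y = 2

Rows 2 and 5 each multiply to 28800, so every row has product 28800.
Row 3: 1×10×12×1×12×1×5 = 7200, so the missing entry is 28800 ÷ 7200 = 4.
Row 4: 2×8×9×5×5×1×4 = 14400, so the missing entry is 28800 ÷ 14400 = 2.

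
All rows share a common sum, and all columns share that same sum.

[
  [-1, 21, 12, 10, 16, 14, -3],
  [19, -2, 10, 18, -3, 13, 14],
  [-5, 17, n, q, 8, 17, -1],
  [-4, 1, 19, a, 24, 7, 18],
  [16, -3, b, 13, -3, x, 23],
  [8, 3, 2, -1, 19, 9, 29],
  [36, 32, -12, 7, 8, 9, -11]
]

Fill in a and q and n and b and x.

Rows 1 and 2 both sum to 69, so that's the common total.
The known cells in column 6 total 69, leaving 69 − 69 = 0 for the blank.
The known cells in row 5 total 46, leaving 69 − 46 = 23 for the blank.
The known cells in row 4 total 65, leaving 69 − 65 = 4 for the blank.
The known cells in column 4 total 51, leaving 69 − 51 = 18 for the blank.
The known cells in row 3 total 54, leaving 69 − 54 = 15 for the blank.

a = 4, q = 18, n = 15, b = 23, x = 0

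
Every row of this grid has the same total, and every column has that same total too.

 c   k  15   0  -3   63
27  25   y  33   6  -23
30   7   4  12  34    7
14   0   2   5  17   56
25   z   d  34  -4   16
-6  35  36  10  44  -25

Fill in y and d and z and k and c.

Rows 3 and 4 both sum to 94, so that's the common total.
The known cells in row 2 total 68, leaving 94 − 68 = 26 for the blank.
The known cells in column 1 total 90, leaving 94 − 90 = 4 for the blank.
The known cells in row 1 total 79, leaving 94 − 79 = 15 for the blank.
The known cells in column 3 total 83, leaving 94 − 83 = 11 for the blank.
The known cells in row 5 total 82, leaving 94 − 82 = 12 for the blank.

y = 26, d = 11, z = 12, k = 15, c = 4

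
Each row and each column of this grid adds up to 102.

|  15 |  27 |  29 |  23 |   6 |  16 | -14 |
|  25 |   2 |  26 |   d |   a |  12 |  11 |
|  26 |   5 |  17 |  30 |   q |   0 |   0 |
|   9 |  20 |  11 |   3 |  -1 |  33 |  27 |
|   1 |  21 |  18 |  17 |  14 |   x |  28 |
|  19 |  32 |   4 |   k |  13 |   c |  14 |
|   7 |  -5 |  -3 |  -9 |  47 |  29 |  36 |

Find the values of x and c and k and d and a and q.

Row 3 has 26 + 5 + 17 + 30 + 0 + 0 = 78; the blank must be 102 − 78 = 24.
Column 5 has 6 + 24 − 1 + 14 + 13 + 47 = 103; the blank must be 102 − 103 = -1.
Row 5 has 1 + 21 + 18 + 17 + 14 + 28 = 99; the blank must be 102 − 99 = 3.
Column 6 has 16 + 12 + 0 + 33 + 3 + 29 = 93; the blank must be 102 − 93 = 9.
Row 6 has 19 + 32 + 4 + 13 + 9 + 14 = 91; the blank must be 102 − 91 = 11.
Row 2 has 25 + 2 + 26 − 1 + 12 + 11 = 75; the blank must be 102 − 75 = 27.

x = 3, c = 9, k = 11, d = 27, a = -1, q = 24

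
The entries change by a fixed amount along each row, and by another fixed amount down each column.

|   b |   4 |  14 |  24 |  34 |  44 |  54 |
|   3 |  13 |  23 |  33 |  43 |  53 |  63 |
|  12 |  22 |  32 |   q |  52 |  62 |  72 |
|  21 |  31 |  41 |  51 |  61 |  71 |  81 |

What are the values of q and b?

q = 42, b = -6

Along each row the entries change by 10 per step; down each column they change by 9.
Row 3: from 12 at column 1, stepping by 10 to column 4 gives 42.
Row 1: from 4 at column 2, stepping by 10 to column 1 gives -6.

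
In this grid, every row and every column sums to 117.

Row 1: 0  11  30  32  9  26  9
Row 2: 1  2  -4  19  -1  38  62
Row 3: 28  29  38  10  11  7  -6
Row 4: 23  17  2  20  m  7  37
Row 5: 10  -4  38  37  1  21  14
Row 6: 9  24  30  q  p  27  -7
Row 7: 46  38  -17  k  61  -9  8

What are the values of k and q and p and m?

k = -10, q = 9, p = 25, m = 11

The known cells in row 7 total 127, leaving 117 − 127 = -10 for the blank.
The known cells in column 4 total 108, leaving 117 − 108 = 9 for the blank.
The known cells in row 6 total 92, leaving 117 − 92 = 25 for the blank.
The known cells in row 4 total 106, leaving 117 − 106 = 11 for the blank.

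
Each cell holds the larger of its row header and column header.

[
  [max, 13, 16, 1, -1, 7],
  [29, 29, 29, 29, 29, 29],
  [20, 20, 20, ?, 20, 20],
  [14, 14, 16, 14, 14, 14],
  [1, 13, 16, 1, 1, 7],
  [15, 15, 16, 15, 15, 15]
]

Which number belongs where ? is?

20

max(20, 1) = 20.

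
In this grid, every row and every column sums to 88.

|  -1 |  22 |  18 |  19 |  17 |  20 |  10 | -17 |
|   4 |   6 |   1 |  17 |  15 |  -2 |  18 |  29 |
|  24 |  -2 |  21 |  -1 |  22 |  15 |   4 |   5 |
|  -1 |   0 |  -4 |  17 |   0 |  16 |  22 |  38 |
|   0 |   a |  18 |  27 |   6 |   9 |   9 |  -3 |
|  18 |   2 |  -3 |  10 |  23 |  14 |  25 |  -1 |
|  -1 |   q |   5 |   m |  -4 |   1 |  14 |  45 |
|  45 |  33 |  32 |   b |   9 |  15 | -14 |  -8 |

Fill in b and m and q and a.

b = -24, m = 23, q = 5, a = 22

Row 5 has 0 + 18 + 27 + 6 + 9 + 9 − 3 = 66; the blank must be 88 − 66 = 22.
Column 2 has 22 + 6 − 2 + 0 + 22 + 2 + 33 = 83; the blank must be 88 − 83 = 5.
Row 7 has -1 + 5 + 5 − 4 + 1 + 14 + 45 = 65; the blank must be 88 − 65 = 23.
Row 8 has 45 + 33 + 32 + 9 + 15 − 14 − 8 = 112; the blank must be 88 − 112 = -24.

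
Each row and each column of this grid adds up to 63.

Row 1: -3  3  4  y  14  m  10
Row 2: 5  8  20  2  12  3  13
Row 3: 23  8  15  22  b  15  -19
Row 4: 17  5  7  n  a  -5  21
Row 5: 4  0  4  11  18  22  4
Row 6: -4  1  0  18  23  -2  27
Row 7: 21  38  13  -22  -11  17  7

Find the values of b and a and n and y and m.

b = -1, a = 8, n = 10, y = 22, m = 13

The known cells in row 3 total 64, leaving 63 − 64 = -1 for the blank.
The known cells in column 5 total 55, leaving 63 − 55 = 8 for the blank.
The known cells in row 4 total 53, leaving 63 − 53 = 10 for the blank.
The known cells in column 4 total 41, leaving 63 − 41 = 22 for the blank.
The known cells in row 1 total 50, leaving 63 − 50 = 13 for the blank.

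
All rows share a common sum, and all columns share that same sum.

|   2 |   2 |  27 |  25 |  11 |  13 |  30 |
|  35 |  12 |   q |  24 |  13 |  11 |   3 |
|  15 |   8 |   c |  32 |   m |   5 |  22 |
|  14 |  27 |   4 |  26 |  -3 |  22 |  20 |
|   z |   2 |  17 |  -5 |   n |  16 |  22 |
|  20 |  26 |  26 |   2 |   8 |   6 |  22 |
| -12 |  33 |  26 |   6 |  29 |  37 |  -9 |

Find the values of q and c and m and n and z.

q = 12, c = -2, m = 30, n = 22, z = 36

Rows 1 and 4 both sum to 110, so that's the common total.
Row 2: 35 + 12 + 24 + 13 + 11 + 3 = 98, so its missing entry is 110 − 98 = 12.
Column 1: 2 + 35 + 15 + 14 + 20 − 12 = 74, so its missing entry is 110 − 74 = 36.
Row 5: 36 + 2 + 17 − 5 + 16 + 22 = 88, so its missing entry is 110 − 88 = 22.
Column 5: 11 + 13 − 3 + 22 + 8 + 29 = 80, so its missing entry is 110 − 80 = 30.
Row 3: 15 + 8 + 32 + 30 + 5 + 22 = 112, so its missing entry is 110 − 112 = -2.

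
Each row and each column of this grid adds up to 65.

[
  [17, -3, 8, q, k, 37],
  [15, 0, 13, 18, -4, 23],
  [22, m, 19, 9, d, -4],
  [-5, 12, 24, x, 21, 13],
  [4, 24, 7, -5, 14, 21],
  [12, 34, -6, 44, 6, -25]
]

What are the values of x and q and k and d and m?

Column 2 has -3 + 0 + 12 + 24 + 34 = 67; the blank must be 65 − 67 = -2.
Row 3 has 22 − 2 + 19 + 9 − 4 = 44; the blank must be 65 − 44 = 21.
Column 5 has -4 + 21 + 21 + 14 + 6 = 58; the blank must be 65 − 58 = 7.
Row 1 has 17 − 3 + 8 + 7 + 37 = 66; the blank must be 65 − 66 = -1.
Row 4 has -5 + 12 + 24 + 21 + 13 = 65; the blank must be 65 − 65 = 0.

x = 0, q = -1, k = 7, d = 21, m = -2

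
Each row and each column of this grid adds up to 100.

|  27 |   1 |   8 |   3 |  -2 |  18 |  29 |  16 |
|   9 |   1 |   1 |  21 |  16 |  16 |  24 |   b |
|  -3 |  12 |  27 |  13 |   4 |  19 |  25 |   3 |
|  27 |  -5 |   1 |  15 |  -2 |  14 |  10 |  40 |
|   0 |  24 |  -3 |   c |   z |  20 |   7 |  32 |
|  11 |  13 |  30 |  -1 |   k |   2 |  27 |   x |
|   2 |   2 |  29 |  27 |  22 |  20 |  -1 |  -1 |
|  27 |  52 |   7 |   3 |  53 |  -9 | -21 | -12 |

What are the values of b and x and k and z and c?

Column 4: 3 + 21 + 13 + 15 − 1 + 27 + 3 = 81, so its missing entry is 100 − 81 = 19.
Row 5: 0 + 24 − 3 + 19 + 20 + 7 + 32 = 99, so its missing entry is 100 − 99 = 1.
Column 5: -2 + 16 + 4 − 2 + 1 + 22 + 53 = 92, so its missing entry is 100 − 92 = 8.
Row 6: 11 + 13 + 30 − 1 + 8 + 2 + 27 = 90, so its missing entry is 100 − 90 = 10.
Row 2: 9 + 1 + 1 + 21 + 16 + 16 + 24 = 88, so its missing entry is 100 − 88 = 12.

b = 12, x = 10, k = 8, z = 1, c = 19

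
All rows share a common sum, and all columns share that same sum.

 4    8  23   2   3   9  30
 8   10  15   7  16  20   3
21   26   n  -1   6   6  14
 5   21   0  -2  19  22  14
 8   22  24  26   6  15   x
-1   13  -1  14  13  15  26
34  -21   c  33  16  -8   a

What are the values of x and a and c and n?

x = -22, a = 14, c = 11, n = 7

Rows 1 and 2 both sum to 79, so that's the common total.
The known cells in row 5 total 101, leaving 79 − 101 = -22 for the blank.
The known cells in column 7 total 65, leaving 79 − 65 = 14 for the blank.
The known cells in row 7 total 68, leaving 79 − 68 = 11 for the blank.
The known cells in row 3 total 72, leaving 79 − 72 = 7 for the blank.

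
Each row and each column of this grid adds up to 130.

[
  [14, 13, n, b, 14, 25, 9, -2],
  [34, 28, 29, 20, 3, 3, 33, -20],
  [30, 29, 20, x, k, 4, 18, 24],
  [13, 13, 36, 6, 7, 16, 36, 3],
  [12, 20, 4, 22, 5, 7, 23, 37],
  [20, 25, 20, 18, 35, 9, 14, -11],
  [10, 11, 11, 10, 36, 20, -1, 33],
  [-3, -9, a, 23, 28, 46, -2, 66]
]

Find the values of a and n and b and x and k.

a = -19, n = 29, b = 28, x = 3, k = 2

The known cells in column 5 total 128, leaving 130 − 128 = 2 for the blank.
The known cells in row 3 total 127, leaving 130 − 127 = 3 for the blank.
The known cells in column 4 total 102, leaving 130 − 102 = 28 for the blank.
The known cells in row 1 total 101, leaving 130 − 101 = 29 for the blank.
The known cells in row 8 total 149, leaving 130 − 149 = -19 for the blank.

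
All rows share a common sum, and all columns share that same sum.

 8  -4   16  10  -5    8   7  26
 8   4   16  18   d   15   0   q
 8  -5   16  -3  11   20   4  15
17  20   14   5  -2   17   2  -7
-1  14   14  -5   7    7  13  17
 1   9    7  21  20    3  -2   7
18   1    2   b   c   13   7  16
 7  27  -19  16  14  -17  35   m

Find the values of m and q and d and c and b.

m = 3, q = -11, d = 16, c = 5, b = 4

Rows 1 and 3 both sum to 66, so that's the common total.
Row 8 has 7 + 27 − 19 + 16 + 14 − 17 + 35 = 63; the blank must be 66 − 63 = 3.
Column 8 has 26 + 15 − 7 + 17 + 7 + 16 + 3 = 77; the blank must be 66 − 77 = -11.
Row 2 has 8 + 4 + 16 + 18 + 15 + 0 − 11 = 50; the blank must be 66 − 50 = 16.
Column 5 has -5 + 16 + 11 − 2 + 7 + 20 + 14 = 61; the blank must be 66 − 61 = 5.
Row 7 has 18 + 1 + 2 + 5 + 13 + 7 + 16 = 62; the blank must be 66 − 62 = 4.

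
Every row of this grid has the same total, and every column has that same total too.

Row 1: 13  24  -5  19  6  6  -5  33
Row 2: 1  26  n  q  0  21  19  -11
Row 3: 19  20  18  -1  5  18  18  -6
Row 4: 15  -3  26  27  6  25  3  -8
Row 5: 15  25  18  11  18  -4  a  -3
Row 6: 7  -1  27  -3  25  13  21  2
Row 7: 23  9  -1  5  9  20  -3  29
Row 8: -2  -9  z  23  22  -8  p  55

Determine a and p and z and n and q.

Rows 1 and 3 both sum to 91, so that's the common total.
Row 5: 15 + 25 + 18 + 11 + 18 − 4 − 3 = 80, so its missing entry is 91 − 80 = 11.
Column 7: -5 + 19 + 18 + 3 + 11 + 21 − 3 = 64, so its missing entry is 91 − 64 = 27.
Row 8: -2 − 9 + 23 + 22 − 8 + 27 + 55 = 108, so its missing entry is 91 − 108 = -17.
Column 3: -5 + 18 + 26 + 18 + 27 − 1 − 17 = 66, so its missing entry is 91 − 66 = 25.
Row 2: 1 + 26 + 25 + 0 + 21 + 19 − 11 = 81, so its missing entry is 91 − 81 = 10.

a = 11, p = 27, z = -17, n = 25, q = 10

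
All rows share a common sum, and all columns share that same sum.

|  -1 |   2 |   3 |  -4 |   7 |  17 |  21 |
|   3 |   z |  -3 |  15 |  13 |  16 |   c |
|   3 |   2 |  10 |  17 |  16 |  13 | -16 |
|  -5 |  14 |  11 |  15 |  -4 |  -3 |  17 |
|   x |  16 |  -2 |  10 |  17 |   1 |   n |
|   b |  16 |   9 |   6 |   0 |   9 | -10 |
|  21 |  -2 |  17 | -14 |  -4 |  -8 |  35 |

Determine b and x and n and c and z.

Rows 1 and 3 both sum to 45, so that's the common total.
Column 2: 2 + 2 + 14 + 16 + 16 − 2 = 48, so its missing entry is 45 − 48 = -3.
Row 6: 16 + 9 + 6 + 0 + 9 − 10 = 30, so its missing entry is 45 − 30 = 15.
Column 1: -1 + 3 + 3 − 5 + 15 + 21 = 36, so its missing entry is 45 − 36 = 9.
Row 5: 9 + 16 − 2 + 10 + 17 + 1 = 51, so its missing entry is 45 − 51 = -6.
Row 2: 3 − 3 − 3 + 15 + 13 + 16 = 41, so its missing entry is 45 − 41 = 4.

b = 15, x = 9, n = -6, c = 4, z = -3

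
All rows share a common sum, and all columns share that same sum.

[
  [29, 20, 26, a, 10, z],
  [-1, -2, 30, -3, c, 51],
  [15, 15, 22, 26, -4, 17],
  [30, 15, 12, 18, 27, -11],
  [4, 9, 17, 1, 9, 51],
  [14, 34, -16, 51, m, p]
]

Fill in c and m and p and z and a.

Rows 3 and 4 both sum to 91, so that's the common total.
Column 4: -3 + 26 + 18 + 1 + 51 = 93, so its missing entry is 91 − 93 = -2.
Row 2: -1 − 2 + 30 − 3 + 51 = 75, so its missing entry is 91 − 75 = 16.
Column 5: 10 + 16 − 4 + 27 + 9 = 58, so its missing entry is 91 − 58 = 33.
Row 6: 14 + 34 − 16 + 51 + 33 = 116, so its missing entry is 91 − 116 = -25.
Row 1: 29 + 20 + 26 − 2 + 10 = 83, so its missing entry is 91 − 83 = 8.

c = 16, m = 33, p = -25, z = 8, a = -2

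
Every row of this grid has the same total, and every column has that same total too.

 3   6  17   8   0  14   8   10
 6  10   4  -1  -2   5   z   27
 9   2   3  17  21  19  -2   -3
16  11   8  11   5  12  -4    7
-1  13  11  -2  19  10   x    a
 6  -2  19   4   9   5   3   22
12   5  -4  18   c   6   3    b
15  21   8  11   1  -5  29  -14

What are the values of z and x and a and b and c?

Rows 1 and 3 both sum to 66, so that's the common total.
Column 5 has 0 − 2 + 21 + 5 + 19 + 9 + 1 = 53; the blank must be 66 − 53 = 13.
Row 7 has 12 + 5 − 4 + 18 + 13 + 6 + 3 = 53; the blank must be 66 − 53 = 13.
Row 2 has 6 + 10 + 4 − 1 − 2 + 5 + 27 = 49; the blank must be 66 − 49 = 17.
Column 7 has 8 + 17 − 2 − 4 + 3 + 3 + 29 = 54; the blank must be 66 − 54 = 12.
Row 5 has -1 + 13 + 11 − 2 + 19 + 10 + 12 = 62; the blank must be 66 − 62 = 4.

z = 17, x = 12, a = 4, b = 13, c = 13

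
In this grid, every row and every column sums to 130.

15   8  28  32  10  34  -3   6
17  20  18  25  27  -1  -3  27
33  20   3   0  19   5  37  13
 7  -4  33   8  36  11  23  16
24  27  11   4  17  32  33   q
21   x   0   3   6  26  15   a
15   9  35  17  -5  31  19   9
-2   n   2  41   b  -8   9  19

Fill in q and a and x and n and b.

q = -18, a = 58, x = 1, n = 49, b = 20

Column 5: 10 + 27 + 19 + 36 + 17 + 6 − 5 = 110, so its missing entry is 130 − 110 = 20.
Row 8: -2 + 2 + 41 + 20 − 8 + 9 + 19 = 81, so its missing entry is 130 − 81 = 49.
Column 2: 8 + 20 + 20 − 4 + 27 + 9 + 49 = 129, so its missing entry is 130 − 129 = 1.
Row 6: 21 + 1 + 0 + 3 + 6 + 26 + 15 = 72, so its missing entry is 130 − 72 = 58.
Row 5: 24 + 27 + 11 + 4 + 17 + 32 + 33 = 148, so its missing entry is 130 − 148 = -18.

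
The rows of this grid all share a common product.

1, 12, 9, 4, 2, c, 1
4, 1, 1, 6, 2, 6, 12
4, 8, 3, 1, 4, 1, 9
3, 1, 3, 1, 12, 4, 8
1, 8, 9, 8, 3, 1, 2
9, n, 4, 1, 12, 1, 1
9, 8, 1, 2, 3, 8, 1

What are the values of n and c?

Rows 2 and 3 each multiply to 3456, so every row has product 3456.
Row 6: 9×4×1×12×1×1 = 432, so the missing entry is 3456 ÷ 432 = 8.
Row 1: 1×12×9×4×2×1 = 864, so the missing entry is 3456 ÷ 864 = 4.

n = 8, c = 4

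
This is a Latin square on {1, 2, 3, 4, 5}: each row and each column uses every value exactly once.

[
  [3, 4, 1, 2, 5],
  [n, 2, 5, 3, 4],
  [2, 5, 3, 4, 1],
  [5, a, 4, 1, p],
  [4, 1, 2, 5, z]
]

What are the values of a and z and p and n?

At (row 5, col 5): row 5 already has {1, 2, 4, 5}, so the value is 3.
Cell (2,1): row 2 already has {2, 3, 4, 5} → 1.
At (row 4, col 5): column 5 already has {1, 3, 4, 5}, so the value is 2.
At (row 4, col 2): row 4 already has {1, 2, 4, 5}, so the value is 3.

a = 3, z = 3, p = 2, n = 1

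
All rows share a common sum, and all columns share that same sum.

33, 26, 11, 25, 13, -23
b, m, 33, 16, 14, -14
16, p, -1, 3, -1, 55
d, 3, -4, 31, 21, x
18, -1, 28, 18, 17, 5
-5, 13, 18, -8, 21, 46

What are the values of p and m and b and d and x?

Rows 1 and 5 both sum to 85, so that's the common total.
Row 3: 16 − 1 + 3 − 1 + 55 = 72, so its missing entry is 85 − 72 = 13.
Column 2: 26 + 13 + 3 − 1 + 13 = 54, so its missing entry is 85 − 54 = 31.
Row 2: 31 + 33 + 16 + 14 − 14 = 80, so its missing entry is 85 − 80 = 5.
Column 1: 33 + 5 + 16 + 18 − 5 = 67, so its missing entry is 85 − 67 = 18.
Row 4: 18 + 3 − 4 + 31 + 21 = 69, so its missing entry is 85 − 69 = 16.

p = 13, m = 31, b = 5, d = 18, x = 16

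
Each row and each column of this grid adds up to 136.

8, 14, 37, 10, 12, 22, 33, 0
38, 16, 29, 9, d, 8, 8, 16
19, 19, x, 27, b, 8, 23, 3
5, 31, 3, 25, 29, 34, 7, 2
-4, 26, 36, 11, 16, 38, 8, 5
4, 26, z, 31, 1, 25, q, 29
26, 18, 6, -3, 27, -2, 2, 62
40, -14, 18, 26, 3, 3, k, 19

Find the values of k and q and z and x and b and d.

The known cells in row 2 total 124, leaving 136 − 124 = 12 for the blank.
The known cells in column 5 total 100, leaving 136 − 100 = 36 for the blank.
The known cells in row 8 total 95, leaving 136 − 95 = 41 for the blank.
The known cells in column 7 total 122, leaving 136 − 122 = 14 for the blank.
The known cells in row 3 total 135, leaving 136 − 135 = 1 for the blank.
The known cells in row 6 total 130, leaving 136 − 130 = 6 for the blank.

k = 41, q = 14, z = 6, x = 1, b = 36, d = 12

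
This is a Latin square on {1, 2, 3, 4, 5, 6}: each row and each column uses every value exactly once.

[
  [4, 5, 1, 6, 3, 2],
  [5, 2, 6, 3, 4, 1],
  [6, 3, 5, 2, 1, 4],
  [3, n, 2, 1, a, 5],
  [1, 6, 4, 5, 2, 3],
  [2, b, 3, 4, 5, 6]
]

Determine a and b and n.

a = 6, b = 1, n = 4

For row 6, column 2: row 6 already has {2, 3, 4, 5, 6}; that leaves 1.
Cell (4,2): column 2 already has {1, 2, 3, 5, 6} → 4.
Cell (4,5): row 4 already has {1, 2, 3, 4, 5} → 6.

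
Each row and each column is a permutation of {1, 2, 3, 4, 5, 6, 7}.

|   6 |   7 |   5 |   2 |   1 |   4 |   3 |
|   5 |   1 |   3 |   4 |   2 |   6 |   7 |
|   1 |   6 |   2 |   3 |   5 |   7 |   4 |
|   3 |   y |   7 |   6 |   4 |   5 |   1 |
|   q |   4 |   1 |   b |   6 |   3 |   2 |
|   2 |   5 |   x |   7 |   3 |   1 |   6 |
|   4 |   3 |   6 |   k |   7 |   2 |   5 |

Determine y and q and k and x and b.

y = 2, q = 7, k = 1, x = 4, b = 5

At (row 5, col 1): column 1 already has {1, 2, 3, 4, 5, 6}, so the value is 7.
At (row 5, col 4): row 5 already has {1, 2, 3, 4, 6, 7}, so the value is 5.
At (row 4, col 2): row 4 already has {1, 3, 4, 5, 6, 7}, so the value is 2.
For row 7, column 4: row 7 already has {2, 3, 4, 5, 6, 7}; that leaves 1.
For row 6, column 3: row 6 already has {1, 2, 3, 5, 6, 7}; that leaves 4.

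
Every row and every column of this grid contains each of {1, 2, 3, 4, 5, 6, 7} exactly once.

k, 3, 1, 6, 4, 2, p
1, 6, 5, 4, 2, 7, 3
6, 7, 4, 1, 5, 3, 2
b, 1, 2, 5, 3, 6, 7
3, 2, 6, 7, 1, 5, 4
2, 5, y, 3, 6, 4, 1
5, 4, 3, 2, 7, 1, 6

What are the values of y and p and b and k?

Cell (6,3): row 6 already has {1, 2, 3, 4, 5, 6} → 7.
At (row 4, col 1): row 4 already has {1, 2, 3, 5, 6, 7}, so the value is 4.
For row 1, column 1: column 1 already has {1, 2, 3, 4, 5, 6}; that leaves 7.
For row 1, column 7: row 1 already has {1, 2, 3, 4, 6, 7}; that leaves 5.

y = 7, p = 5, b = 4, k = 7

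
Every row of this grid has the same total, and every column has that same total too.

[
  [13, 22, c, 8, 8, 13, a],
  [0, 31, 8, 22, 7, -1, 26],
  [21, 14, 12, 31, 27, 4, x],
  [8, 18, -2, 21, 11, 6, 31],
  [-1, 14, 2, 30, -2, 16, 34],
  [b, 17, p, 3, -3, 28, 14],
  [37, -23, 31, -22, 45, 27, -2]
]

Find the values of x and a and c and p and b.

Rows 2 and 4 both sum to 93, so that's the common total.
The known cells in row 3 total 109, leaving 93 − 109 = -16 for the blank.
The known cells in column 7 total 87, leaving 93 − 87 = 6 for the blank.
The known cells in row 1 total 70, leaving 93 − 70 = 23 for the blank.
The known cells in column 1 total 78, leaving 93 − 78 = 15 for the blank.
The known cells in row 6 total 74, leaving 93 − 74 = 19 for the blank.

x = -16, a = 6, c = 23, p = 19, b = 15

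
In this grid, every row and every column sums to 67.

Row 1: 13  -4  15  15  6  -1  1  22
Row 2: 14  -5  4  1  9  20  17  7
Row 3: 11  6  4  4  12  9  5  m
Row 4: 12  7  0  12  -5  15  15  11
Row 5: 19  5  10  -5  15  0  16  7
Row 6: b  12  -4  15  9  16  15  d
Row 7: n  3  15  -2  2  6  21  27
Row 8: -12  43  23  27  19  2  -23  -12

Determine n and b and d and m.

Row 3 has 11 + 6 + 4 + 4 + 12 + 9 + 5 = 51; the blank must be 67 − 51 = 16.
Column 8 has 22 + 7 + 16 + 11 + 7 + 27 − 12 = 78; the blank must be 67 − 78 = -11.
Row 6 has 12 − 4 + 15 + 9 + 16 + 15 − 11 = 52; the blank must be 67 − 52 = 15.
Row 7 has 3 + 15 − 2 + 2 + 6 + 21 + 27 = 72; the blank must be 67 − 72 = -5.

n = -5, b = 15, d = -11, m = 16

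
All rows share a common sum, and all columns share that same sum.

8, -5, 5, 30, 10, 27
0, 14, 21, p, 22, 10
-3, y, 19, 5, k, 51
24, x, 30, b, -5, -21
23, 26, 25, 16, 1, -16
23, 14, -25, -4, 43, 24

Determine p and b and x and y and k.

p = 8, b = 20, x = 27, y = -1, k = 4

Rows 1 and 5 both sum to 75, so that's the common total.
Column 5: 10 + 22 − 5 + 1 + 43 = 71, so its missing entry is 75 − 71 = 4.
Row 3: -3 + 19 + 5 + 4 + 51 = 76, so its missing entry is 75 − 76 = -1.
Column 2: -5 + 14 − 1 + 26 + 14 = 48, so its missing entry is 75 − 48 = 27.
Row 4: 24 + 27 + 30 − 5 − 21 = 55, so its missing entry is 75 − 55 = 20.
Row 2: 0 + 14 + 21 + 22 + 10 = 67, so its missing entry is 75 − 67 = 8.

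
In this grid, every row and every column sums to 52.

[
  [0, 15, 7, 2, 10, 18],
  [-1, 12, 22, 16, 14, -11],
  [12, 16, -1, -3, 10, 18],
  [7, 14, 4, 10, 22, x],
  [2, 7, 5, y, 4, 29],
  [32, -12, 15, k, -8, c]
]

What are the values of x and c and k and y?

Row 4: 7 + 14 + 4 + 10 + 22 = 57, so its missing entry is 52 − 57 = -5.
Column 6: 18 − 11 + 18 − 5 + 29 = 49, so its missing entry is 52 − 49 = 3.
Row 6: 32 − 12 + 15 − 8 + 3 = 30, so its missing entry is 52 − 30 = 22.
Row 5: 2 + 7 + 5 + 4 + 29 = 47, so its missing entry is 52 − 47 = 5.

x = -5, c = 3, k = 22, y = 5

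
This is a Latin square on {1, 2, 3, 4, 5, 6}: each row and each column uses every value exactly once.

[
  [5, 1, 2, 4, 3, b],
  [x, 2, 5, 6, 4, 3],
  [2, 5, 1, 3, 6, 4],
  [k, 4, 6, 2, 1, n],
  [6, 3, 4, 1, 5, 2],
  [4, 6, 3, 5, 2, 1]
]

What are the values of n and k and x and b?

n = 5, k = 3, x = 1, b = 6

For row 2, column 1: row 2 already has {2, 3, 4, 5, 6}; that leaves 1.
At (row 1, col 6): row 1 already has {1, 2, 3, 4, 5}, so the value is 6.
For row 4, column 6: column 6 already has {1, 2, 3, 4, 6}; that leaves 5.
At (row 4, col 1): row 4 already has {1, 2, 4, 5, 6}, so the value is 3.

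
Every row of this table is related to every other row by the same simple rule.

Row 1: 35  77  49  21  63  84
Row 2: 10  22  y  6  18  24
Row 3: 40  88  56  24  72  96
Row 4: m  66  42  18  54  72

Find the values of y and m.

y = 14, m = 30

Each row is a constant multiple of every other row — this is a multiplication table with the headers hidden.
Row 2 is 6/21 = 2/7 times row 1, so its entry in column 3 is 49 × 2/7 = 14.
Row 4 is 18/21 = 6/7 times row 1, so its entry in column 1 is 35 × 6/7 = 30.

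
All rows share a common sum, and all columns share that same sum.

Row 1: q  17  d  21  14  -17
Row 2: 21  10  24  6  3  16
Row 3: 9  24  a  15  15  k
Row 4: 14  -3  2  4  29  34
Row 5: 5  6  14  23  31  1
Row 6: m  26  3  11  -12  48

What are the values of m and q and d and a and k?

m = 4, q = 27, d = 18, a = 19, k = -2

Rows 2 and 4 both sum to 80, so that's the common total.
The known cells in row 6 total 76, leaving 80 − 76 = 4 for the blank.
The known cells in column 1 total 53, leaving 80 − 53 = 27 for the blank.
The known cells in row 1 total 62, leaving 80 − 62 = 18 for the blank.
The known cells in column 3 total 61, leaving 80 − 61 = 19 for the blank.
The known cells in row 3 total 82, leaving 80 − 82 = -2 for the blank.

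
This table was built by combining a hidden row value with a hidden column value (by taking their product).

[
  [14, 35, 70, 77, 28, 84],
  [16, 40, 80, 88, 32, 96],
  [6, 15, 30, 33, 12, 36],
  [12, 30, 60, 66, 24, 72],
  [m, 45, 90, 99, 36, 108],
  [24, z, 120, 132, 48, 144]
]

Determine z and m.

Each row is a constant multiple of every other row — this is a multiplication table with the headers hidden.
Row 6 is 132/77 = 12/7 times row 1, so its entry in column 2 is 35 × 12/7 = 60.
Row 5 is 99/77 = 9/7 times row 1, so its entry in column 1 is 14 × 9/7 = 18.

z = 60, m = 18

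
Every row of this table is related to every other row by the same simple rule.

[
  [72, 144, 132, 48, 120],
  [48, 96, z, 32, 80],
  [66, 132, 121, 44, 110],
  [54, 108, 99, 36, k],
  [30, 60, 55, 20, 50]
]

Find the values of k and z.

Each row is a constant multiple of every other row — this is a multiplication table with the headers hidden.
Row 4 is 54/72 = 3/4 times row 1, so its entry in column 5 is 120 × 3/4 = 90.
Row 2 is 48/72 = 2/3 times row 1, so its entry in column 3 is 132 × 2/3 = 88.

k = 90, z = 88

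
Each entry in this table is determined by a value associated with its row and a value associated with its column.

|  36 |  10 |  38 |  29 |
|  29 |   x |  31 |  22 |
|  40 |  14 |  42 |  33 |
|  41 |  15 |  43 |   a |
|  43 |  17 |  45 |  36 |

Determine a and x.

The difference between any two rows is the same in every column — this is an addition table with the headers hidden.
Row 4 minus row 1 is 41 − 36 = 5, so its entry in column 4 is 29 + 5 = 34.
Row 2 minus row 1 is 29 − 36 = -7, so its entry in column 2 is 10 + (-7) = 3.

a = 34, x = 3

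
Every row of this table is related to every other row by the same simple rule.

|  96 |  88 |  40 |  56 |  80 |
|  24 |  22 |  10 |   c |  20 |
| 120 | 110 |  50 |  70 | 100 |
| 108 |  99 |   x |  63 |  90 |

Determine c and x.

c = 14, x = 45

Each row is a constant multiple of every other row — this is a multiplication table with the headers hidden.
Row 2 is 20/80 = 1/4 times row 1, so its entry in column 4 is 56 × 1/4 = 14.
Row 4 is 90/80 = 9/8 times row 1, so its entry in column 3 is 40 × 9/8 = 45.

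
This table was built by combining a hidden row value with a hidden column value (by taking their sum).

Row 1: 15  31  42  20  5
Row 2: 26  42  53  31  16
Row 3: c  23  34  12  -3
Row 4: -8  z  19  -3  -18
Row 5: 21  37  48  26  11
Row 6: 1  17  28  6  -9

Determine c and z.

The difference between any two rows is the same in every column — this is an addition table with the headers hidden.
Row 3 minus row 1 is 34 − 42 = -8, so its entry in column 1 is 15 + (-8) = 7.
Row 4 minus row 1 is 19 − 42 = -23, so its entry in column 2 is 31 + (-23) = 8.

c = 7, z = 8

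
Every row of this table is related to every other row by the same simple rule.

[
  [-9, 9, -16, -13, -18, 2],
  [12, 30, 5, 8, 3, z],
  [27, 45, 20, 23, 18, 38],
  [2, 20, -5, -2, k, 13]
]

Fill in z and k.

The difference between any two rows is the same in every column — this is an addition table with the headers hidden.
Row 2 minus row 1 is 12 − (-9) = 21, so its entry in column 6 is 2 + 21 = 23.
Row 4 minus row 1 is 2 − (-9) = 11, so its entry in column 5 is -18 + 11 = -7.

z = 23, k = -7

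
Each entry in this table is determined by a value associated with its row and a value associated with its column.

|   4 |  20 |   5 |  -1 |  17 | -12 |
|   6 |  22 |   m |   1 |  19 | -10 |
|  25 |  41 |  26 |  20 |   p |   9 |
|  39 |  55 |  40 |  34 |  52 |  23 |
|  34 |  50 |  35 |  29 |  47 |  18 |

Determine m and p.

m = 7, p = 38

The difference between any two rows is the same in every column — this is an addition table with the headers hidden.
Row 2 minus row 1 is -10 − (-12) = 2, so its entry in column 3 is 5 + 2 = 7.
Row 3 minus row 1 is 9 − (-12) = 21, so its entry in column 5 is 17 + 21 = 38.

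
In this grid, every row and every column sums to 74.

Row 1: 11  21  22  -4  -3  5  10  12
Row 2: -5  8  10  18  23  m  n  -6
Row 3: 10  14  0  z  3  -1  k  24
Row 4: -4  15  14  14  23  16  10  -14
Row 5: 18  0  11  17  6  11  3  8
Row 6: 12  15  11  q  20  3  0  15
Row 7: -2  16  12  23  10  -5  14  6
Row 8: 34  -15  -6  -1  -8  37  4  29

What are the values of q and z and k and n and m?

Column 6 has 5 − 1 + 16 + 11 + 3 − 5 + 37 = 66; the blank must be 74 − 66 = 8.
Row 6 has 12 + 15 + 11 + 20 + 3 + 0 + 15 = 76; the blank must be 74 − 76 = -2.
Column 4 has -4 + 18 + 14 + 17 − 2 + 23 − 1 = 65; the blank must be 74 − 65 = 9.
Row 3 has 10 + 14 + 0 + 9 + 3 − 1 + 24 = 59; the blank must be 74 − 59 = 15.
Row 2 has -5 + 8 + 10 + 18 + 23 + 8 − 6 = 56; the blank must be 74 − 56 = 18.

q = -2, z = 9, k = 15, n = 18, m = 8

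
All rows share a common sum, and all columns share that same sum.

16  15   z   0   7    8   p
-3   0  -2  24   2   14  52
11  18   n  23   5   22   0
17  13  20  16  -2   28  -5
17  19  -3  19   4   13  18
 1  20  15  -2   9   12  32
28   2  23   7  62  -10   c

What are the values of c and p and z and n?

Rows 2 and 4 both sum to 87, so that's the common total.
Row 7: 28 + 2 + 23 + 7 + 62 − 10 = 112, so its missing entry is 87 − 112 = -25.
Row 3: 11 + 18 + 23 + 5 + 22 + 0 = 79, so its missing entry is 87 − 79 = 8.
Column 3: -2 + 8 + 20 − 3 + 15 + 23 = 61, so its missing entry is 87 − 61 = 26.
Row 1: 16 + 15 + 26 + 0 + 7 + 8 = 72, so its missing entry is 87 − 72 = 15.

c = -25, p = 15, z = 26, n = 8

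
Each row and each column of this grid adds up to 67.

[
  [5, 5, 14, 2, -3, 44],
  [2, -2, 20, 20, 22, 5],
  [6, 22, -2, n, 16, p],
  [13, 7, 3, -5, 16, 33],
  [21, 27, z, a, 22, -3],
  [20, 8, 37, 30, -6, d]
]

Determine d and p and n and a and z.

Row 6: 20 + 8 + 37 + 30 − 6 = 89, so its missing entry is 67 − 89 = -22.
Column 3: 14 + 20 − 2 + 3 + 37 = 72, so its missing entry is 67 − 72 = -5.
Row 5: 21 + 27 − 5 + 22 − 3 = 62, so its missing entry is 67 − 62 = 5.
Column 4: 2 + 20 − 5 + 5 + 30 = 52, so its missing entry is 67 − 52 = 15.
Row 3: 6 + 22 − 2 + 15 + 16 = 57, so its missing entry is 67 − 57 = 10.

d = -22, p = 10, n = 15, a = 5, z = -5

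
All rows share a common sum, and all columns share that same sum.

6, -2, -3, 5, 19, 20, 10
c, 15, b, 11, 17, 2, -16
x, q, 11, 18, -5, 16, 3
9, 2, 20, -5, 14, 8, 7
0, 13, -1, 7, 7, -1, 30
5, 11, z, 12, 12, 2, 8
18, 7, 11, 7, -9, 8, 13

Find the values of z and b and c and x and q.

z = 5, b = 12, c = 14, x = 3, q = 9

Rows 1 and 4 both sum to 55, so that's the common total.
Column 2: -2 + 15 + 2 + 13 + 11 + 7 = 46, so its missing entry is 55 − 46 = 9.
Row 3: 9 + 11 + 18 − 5 + 16 + 3 = 52, so its missing entry is 55 − 52 = 3.
Column 1: 6 + 3 + 9 + 0 + 5 + 18 = 41, so its missing entry is 55 − 41 = 14.
Row 2: 14 + 15 + 11 + 17 + 2 − 16 = 43, so its missing entry is 55 − 43 = 12.
Row 6: 5 + 11 + 12 + 12 + 2 + 8 = 50, so its missing entry is 55 − 50 = 5.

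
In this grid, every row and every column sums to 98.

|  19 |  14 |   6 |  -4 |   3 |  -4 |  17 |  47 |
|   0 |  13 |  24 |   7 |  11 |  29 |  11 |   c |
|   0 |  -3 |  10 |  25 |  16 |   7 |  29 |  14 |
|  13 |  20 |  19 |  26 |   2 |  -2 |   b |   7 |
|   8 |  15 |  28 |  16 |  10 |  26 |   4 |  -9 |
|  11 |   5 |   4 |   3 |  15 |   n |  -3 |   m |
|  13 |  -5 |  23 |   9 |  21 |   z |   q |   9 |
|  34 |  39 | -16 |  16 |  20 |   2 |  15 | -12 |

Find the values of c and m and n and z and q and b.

Row 2 has 0 + 13 + 24 + 7 + 11 + 29 + 11 = 95; the blank must be 98 − 95 = 3.
Column 8 has 47 + 3 + 14 + 7 − 9 + 9 − 12 = 59; the blank must be 98 − 59 = 39.
Row 6 has 11 + 5 + 4 + 3 + 15 − 3 + 39 = 74; the blank must be 98 − 74 = 24.
Column 6 has -4 + 29 + 7 − 2 + 26 + 24 + 2 = 82; the blank must be 98 − 82 = 16.
Row 4 has 13 + 20 + 19 + 26 + 2 − 2 + 7 = 85; the blank must be 98 − 85 = 13.
Row 7 has 13 − 5 + 23 + 9 + 21 + 16 + 9 = 86; the blank must be 98 − 86 = 12.

c = 3, m = 39, n = 24, z = 16, q = 12, b = 13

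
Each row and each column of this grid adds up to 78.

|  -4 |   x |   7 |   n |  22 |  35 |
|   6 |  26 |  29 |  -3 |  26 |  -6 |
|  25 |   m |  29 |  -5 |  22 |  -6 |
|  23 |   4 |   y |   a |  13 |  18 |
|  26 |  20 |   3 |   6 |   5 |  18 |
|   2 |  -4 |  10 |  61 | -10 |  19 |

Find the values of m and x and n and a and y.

The known cells in row 3 total 65, leaving 78 − 65 = 13 for the blank.
The known cells in column 2 total 59, leaving 78 − 59 = 19 for the blank.
The known cells in row 1 total 79, leaving 78 − 79 = -1 for the blank.
The known cells in column 4 total 58, leaving 78 − 58 = 20 for the blank.
The known cells in row 4 total 78, leaving 78 − 78 = 0 for the blank.

m = 13, x = 19, n = -1, a = 20, y = 0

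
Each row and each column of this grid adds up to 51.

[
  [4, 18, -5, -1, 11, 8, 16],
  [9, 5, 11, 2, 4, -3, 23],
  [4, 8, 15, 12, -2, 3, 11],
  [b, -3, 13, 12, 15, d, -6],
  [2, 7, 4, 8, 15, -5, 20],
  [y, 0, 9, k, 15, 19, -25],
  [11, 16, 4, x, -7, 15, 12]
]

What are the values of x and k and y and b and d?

Row 7: 11 + 16 + 4 − 7 + 15 + 12 = 51, so its missing entry is 51 − 51 = 0.
Column 4: -1 + 2 + 12 + 12 + 8 + 0 = 33, so its missing entry is 51 − 33 = 18.
Row 6: 0 + 9 + 18 + 15 + 19 − 25 = 36, so its missing entry is 51 − 36 = 15.
Column 1: 4 + 9 + 4 + 2 + 15 + 11 = 45, so its missing entry is 51 − 45 = 6.
Row 4: 6 − 3 + 13 + 12 + 15 − 6 = 37, so its missing entry is 51 − 37 = 14.

x = 0, k = 18, y = 15, b = 6, d = 14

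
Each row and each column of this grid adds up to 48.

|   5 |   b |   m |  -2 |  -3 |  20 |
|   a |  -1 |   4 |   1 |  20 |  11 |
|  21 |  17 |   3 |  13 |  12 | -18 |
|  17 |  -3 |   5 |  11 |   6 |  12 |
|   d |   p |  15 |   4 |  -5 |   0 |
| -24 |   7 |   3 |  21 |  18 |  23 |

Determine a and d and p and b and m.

a = 13, d = 16, p = 18, b = 10, m = 18

Column 3 has 4 + 3 + 5 + 15 + 3 = 30; the blank must be 48 − 30 = 18.
Row 1 has 5 + 18 − 2 − 3 + 20 = 38; the blank must be 48 − 38 = 10.
Row 2 has -1 + 4 + 1 + 20 + 11 = 35; the blank must be 48 − 35 = 13.
Column 1 has 5 + 13 + 21 + 17 − 24 = 32; the blank must be 48 − 32 = 16.
Row 5 has 16 + 15 + 4 − 5 + 0 = 30; the blank must be 48 − 30 = 18.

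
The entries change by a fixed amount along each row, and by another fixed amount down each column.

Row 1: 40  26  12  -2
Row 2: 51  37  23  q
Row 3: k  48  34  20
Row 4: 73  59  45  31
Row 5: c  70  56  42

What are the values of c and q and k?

c = 84, q = 9, k = 62

Along each row the entries change by -14 per step; down each column they change by 11.
Row 5: from 70 at column 2, stepping by -14 to column 1 gives 84.
Row 2: from 51 at column 1, stepping by -14 to column 4 gives 9.
Row 3: from 48 at column 2, stepping by -14 to column 1 gives 62.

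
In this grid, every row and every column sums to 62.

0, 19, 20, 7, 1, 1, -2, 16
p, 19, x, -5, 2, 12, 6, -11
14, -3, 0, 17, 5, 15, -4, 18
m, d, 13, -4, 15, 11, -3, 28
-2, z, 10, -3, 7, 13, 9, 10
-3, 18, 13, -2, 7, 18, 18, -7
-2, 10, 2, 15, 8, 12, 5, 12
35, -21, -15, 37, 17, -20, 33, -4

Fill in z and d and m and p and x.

z = 18, d = 2, m = 0, p = 20, x = 19

Column 3: 20 + 0 + 13 + 10 + 13 + 2 − 15 = 43, so its missing entry is 62 − 43 = 19.
Row 2: 19 + 19 − 5 + 2 + 12 + 6 − 11 = 42, so its missing entry is 62 − 42 = 20.
Column 1: 0 + 20 + 14 − 2 − 3 − 2 + 35 = 62, so its missing entry is 62 − 62 = 0.
Row 4: 0 + 13 − 4 + 15 + 11 − 3 + 28 = 60, so its missing entry is 62 − 60 = 2.
Row 5: -2 + 10 − 3 + 7 + 13 + 9 + 10 = 44, so its missing entry is 62 − 44 = 18.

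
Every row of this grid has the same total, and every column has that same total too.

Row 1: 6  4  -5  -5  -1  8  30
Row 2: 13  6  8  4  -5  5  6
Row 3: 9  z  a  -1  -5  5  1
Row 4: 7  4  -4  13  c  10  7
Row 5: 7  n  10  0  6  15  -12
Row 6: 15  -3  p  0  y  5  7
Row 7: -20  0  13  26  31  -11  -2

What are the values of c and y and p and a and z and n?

Rows 1 and 2 both sum to 37, so that's the common total.
Row 4: 7 + 4 − 4 + 13 + 10 + 7 = 37, so its missing entry is 37 − 37 = 0.
Column 5: -1 − 5 − 5 + 0 + 6 + 31 = 26, so its missing entry is 37 − 26 = 11.
Row 5: 7 + 10 + 0 + 6 + 15 − 12 = 26, so its missing entry is 37 − 26 = 11.
Column 2: 4 + 6 + 4 + 11 − 3 + 0 = 22, so its missing entry is 37 − 22 = 15.
Row 3: 9 + 15 − 1 − 5 + 5 + 1 = 24, so its missing entry is 37 − 24 = 13.
Row 6: 15 − 3 + 0 + 11 + 5 + 7 = 35, so its missing entry is 37 − 35 = 2.

c = 0, y = 11, p = 2, a = 13, z = 15, n = 11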